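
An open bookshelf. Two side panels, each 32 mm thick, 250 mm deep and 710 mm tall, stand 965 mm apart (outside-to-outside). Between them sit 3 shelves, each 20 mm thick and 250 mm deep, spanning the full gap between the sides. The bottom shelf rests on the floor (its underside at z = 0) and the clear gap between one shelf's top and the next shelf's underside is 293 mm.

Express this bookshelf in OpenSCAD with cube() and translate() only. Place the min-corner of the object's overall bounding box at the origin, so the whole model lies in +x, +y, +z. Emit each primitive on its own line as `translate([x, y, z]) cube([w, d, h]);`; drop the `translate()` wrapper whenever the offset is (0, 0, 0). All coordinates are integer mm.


cube([32, 250, 710]);
translate([933, 0, 0]) cube([32, 250, 710]);
translate([32, 0, 0]) cube([901, 250, 20]);
translate([32, 0, 313]) cube([901, 250, 20]);
translate([32, 0, 626]) cube([901, 250, 20]);


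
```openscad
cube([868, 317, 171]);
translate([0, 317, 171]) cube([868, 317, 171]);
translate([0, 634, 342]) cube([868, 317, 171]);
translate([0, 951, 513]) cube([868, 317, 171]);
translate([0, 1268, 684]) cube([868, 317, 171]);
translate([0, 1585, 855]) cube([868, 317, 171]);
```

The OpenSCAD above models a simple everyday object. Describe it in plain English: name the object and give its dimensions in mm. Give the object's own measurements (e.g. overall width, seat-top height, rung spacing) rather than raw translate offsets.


A straight staircase of 6 solid steps. Each step is 868 mm wide (x), 317 mm deep (y, the going) and 171 mm tall (the rise). The first step rests on the floor; each subsequent step sits one going further in +y and one rise higher in +z, directly behind and above the previous step with no overlap.


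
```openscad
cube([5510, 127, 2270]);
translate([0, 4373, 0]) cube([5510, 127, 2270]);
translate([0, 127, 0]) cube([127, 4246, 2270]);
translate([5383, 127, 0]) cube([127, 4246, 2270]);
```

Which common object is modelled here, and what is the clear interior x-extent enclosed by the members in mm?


A house (or room) frame. The interior width is 5256 mm.

Four 2270 mm walls enclosing a rectangle with no floor or roof — a room or house frame. Outside width is 5510 mm and wall thickness is 127 mm, so the interior width is 5510 − 2 × 127 = 5256 mm.


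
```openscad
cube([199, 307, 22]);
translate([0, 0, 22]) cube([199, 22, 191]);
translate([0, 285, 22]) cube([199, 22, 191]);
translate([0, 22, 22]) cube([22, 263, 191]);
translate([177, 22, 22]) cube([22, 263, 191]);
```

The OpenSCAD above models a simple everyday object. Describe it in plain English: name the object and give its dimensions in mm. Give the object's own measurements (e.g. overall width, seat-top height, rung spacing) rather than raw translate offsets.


An open-topped rectangular box: outside dimensions 199×307×213 mm, with a uniform wall and base thickness of 22 mm. The base is a full 199×307 slab on the floor; four walls sit on top of the base. The front and back walls (the −y and +y sides) span the full width; the two side walls fit between them.


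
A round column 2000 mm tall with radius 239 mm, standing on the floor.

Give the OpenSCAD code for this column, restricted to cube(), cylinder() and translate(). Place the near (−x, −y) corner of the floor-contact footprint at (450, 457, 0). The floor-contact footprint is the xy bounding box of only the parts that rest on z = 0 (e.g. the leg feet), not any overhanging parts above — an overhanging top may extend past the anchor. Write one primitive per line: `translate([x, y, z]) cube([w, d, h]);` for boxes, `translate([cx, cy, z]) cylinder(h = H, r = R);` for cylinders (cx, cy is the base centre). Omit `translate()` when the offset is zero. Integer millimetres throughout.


translate([689, 696, 0]) cylinder(h = 2000, r = 239);


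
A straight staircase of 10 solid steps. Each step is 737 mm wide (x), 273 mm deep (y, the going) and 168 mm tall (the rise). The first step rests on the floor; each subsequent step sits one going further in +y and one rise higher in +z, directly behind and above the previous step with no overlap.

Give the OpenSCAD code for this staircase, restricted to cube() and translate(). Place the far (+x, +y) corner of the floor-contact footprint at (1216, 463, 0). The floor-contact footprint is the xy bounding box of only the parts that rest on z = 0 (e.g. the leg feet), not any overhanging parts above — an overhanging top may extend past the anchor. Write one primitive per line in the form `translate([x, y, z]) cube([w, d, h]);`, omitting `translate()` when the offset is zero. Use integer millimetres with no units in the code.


translate([479, 190, 0]) cube([737, 273, 168]);
translate([479, 463, 168]) cube([737, 273, 168]);
translate([479, 736, 336]) cube([737, 273, 168]);
translate([479, 1009, 504]) cube([737, 273, 168]);
translate([479, 1282, 672]) cube([737, 273, 168]);
translate([479, 1555, 840]) cube([737, 273, 168]);
translate([479, 1828, 1008]) cube([737, 273, 168]);
translate([479, 2101, 1176]) cube([737, 273, 168]);
translate([479, 2374, 1344]) cube([737, 273, 168]);
translate([479, 2647, 1512]) cube([737, 273, 168]);


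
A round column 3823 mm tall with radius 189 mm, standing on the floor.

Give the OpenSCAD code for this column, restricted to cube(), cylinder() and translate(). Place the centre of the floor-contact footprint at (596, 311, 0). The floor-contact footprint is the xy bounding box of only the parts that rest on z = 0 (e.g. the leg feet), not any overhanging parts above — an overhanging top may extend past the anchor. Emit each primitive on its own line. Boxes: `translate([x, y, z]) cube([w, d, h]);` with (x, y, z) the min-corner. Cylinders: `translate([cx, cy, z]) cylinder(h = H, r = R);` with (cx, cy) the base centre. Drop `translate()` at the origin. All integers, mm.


translate([596, 311, 0]) cylinder(h = 3823, r = 189);


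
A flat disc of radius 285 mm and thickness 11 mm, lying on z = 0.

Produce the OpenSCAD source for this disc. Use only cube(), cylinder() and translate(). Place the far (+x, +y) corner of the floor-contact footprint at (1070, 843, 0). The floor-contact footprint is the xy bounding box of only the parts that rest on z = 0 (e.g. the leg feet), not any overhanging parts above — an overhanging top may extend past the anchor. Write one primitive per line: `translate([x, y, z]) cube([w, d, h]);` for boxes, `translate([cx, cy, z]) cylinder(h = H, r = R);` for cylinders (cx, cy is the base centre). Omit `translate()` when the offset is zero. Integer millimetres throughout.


translate([785, 558, 0]) cylinder(h = 11, r = 285);


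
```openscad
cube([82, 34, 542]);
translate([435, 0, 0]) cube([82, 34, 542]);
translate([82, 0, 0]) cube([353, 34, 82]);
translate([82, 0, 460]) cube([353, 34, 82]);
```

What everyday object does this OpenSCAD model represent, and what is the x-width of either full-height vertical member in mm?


A picture frame. The border width is 82 mm.

Four thin pieces enclosing a rectangular opening — a picture frame. The two full-height stiles are 542 mm tall; the top rail sits at z = 460 and is 82 mm tall, so the border above the opening is 542 − 460 = 82 mm, matching the stile x-width.


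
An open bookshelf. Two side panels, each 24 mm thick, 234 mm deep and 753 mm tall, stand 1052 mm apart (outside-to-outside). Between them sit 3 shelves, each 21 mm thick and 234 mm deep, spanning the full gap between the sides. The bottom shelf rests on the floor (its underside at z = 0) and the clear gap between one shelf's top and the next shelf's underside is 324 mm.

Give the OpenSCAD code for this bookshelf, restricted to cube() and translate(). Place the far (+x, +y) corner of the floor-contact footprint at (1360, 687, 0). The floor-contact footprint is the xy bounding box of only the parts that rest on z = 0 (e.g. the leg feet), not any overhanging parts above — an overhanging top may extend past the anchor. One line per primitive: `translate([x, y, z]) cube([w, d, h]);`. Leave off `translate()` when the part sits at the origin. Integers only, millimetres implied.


translate([308, 453, 0]) cube([24, 234, 753]);
translate([1336, 453, 0]) cube([24, 234, 753]);
translate([332, 453, 0]) cube([1004, 234, 21]);
translate([332, 453, 345]) cube([1004, 234, 21]);
translate([332, 453, 690]) cube([1004, 234, 21]);


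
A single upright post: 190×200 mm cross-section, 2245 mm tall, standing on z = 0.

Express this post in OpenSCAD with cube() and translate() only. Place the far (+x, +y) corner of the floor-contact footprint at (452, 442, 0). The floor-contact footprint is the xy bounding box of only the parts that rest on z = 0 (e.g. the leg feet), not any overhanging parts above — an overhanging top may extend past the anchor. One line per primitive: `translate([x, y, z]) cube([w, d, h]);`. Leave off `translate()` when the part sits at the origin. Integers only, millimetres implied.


translate([262, 242, 0]) cube([190, 200, 2245]);


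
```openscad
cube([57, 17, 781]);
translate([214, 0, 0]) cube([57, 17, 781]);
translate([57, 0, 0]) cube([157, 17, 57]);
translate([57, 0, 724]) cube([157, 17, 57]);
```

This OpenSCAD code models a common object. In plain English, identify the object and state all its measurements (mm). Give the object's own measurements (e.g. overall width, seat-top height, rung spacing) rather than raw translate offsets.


A rectangular picture frame lying in the x–z plane (depth along y). The opening is 157 mm wide (x) by 667 mm tall (z), surrounded by a border 57 mm wide on all four sides. The frame is 17 mm deep and is made of two full-height vertical stiles with two horizontal rails fitted between them.


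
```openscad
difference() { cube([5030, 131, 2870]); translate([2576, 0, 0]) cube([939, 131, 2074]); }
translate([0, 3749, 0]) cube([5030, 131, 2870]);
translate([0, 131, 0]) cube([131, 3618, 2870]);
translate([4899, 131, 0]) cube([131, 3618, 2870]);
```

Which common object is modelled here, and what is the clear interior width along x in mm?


A single room. The interior width is 4768 mm.

Four walls enclosing a rectangle with a door in the front wall — a room. Outside width 5030 minus two 131 mm walls gives 4768 mm.


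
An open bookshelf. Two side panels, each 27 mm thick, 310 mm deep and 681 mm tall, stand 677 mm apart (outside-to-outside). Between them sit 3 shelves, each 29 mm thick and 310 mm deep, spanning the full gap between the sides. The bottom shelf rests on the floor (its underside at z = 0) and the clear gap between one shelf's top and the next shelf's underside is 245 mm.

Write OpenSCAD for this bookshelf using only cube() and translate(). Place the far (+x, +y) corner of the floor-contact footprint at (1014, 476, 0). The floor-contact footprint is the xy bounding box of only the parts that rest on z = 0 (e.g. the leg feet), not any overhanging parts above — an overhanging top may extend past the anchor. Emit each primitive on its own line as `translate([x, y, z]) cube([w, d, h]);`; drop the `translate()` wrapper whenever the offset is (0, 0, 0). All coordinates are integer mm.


translate([337, 166, 0]) cube([27, 310, 681]);
translate([987, 166, 0]) cube([27, 310, 681]);
translate([364, 166, 0]) cube([623, 310, 29]);
translate([364, 166, 274]) cube([623, 310, 29]);
translate([364, 166, 548]) cube([623, 310, 29]);


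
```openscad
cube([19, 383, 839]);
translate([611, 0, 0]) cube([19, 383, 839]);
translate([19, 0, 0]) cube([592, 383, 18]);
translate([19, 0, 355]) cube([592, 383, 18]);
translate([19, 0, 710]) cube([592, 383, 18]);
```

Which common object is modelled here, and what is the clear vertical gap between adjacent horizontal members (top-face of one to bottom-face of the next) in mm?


A bookshelf. The clear shelf gap is 337 mm.

Two tall side panels with 3 horizontal boards between them — a bookshelf. The first two shelf undersides are at z = 0 and z = 355; with shelf thickness 18, the clear gap is 355 − 0 − 18 = 337 mm.


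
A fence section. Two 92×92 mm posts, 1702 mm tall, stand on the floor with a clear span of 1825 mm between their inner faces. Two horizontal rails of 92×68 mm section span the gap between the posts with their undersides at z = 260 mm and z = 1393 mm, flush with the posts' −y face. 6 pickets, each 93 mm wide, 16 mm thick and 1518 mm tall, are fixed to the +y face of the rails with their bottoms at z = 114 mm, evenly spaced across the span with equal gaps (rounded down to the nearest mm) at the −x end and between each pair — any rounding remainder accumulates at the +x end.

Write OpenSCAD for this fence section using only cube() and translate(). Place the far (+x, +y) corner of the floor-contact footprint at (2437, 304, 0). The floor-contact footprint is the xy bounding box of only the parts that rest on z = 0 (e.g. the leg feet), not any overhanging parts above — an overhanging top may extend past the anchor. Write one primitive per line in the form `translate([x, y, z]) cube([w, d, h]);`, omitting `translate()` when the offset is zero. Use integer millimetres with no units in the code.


translate([428, 212, 0]) cube([92, 92, 1702]);
translate([2345, 212, 0]) cube([92, 92, 1702]);
translate([520, 212, 260]) cube([1825, 92, 68]);
translate([520, 212, 1393]) cube([1825, 92, 68]);
translate([701, 304, 114]) cube([93, 16, 1518]);
translate([975, 304, 114]) cube([93, 16, 1518]);
translate([1249, 304, 114]) cube([93, 16, 1518]);
translate([1523, 304, 114]) cube([93, 16, 1518]);
translate([1797, 304, 114]) cube([93, 16, 1518]);
translate([2071, 304, 114]) cube([93, 16, 1518]);


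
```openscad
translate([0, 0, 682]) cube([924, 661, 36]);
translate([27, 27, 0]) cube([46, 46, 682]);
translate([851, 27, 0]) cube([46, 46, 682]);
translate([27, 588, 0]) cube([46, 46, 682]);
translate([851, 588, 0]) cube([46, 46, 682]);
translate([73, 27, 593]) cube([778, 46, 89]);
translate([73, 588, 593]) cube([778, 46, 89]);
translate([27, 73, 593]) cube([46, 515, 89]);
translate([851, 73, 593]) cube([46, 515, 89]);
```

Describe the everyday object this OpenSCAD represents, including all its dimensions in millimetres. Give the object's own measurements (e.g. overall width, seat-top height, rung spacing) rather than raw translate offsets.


A rectangular dining table. The top is 924×661×36 mm with its upper surface at z = 718 mm. It stands on four 46×46 mm square legs, each inset 27 mm from the nearest pair of top edges, running from the floor to the underside of the top. Four apron rails, 46 mm thick and 89 mm tall, run between adjacent legs with their top edges flush with the underside of the top and their outer faces flush with the legs' outer faces.


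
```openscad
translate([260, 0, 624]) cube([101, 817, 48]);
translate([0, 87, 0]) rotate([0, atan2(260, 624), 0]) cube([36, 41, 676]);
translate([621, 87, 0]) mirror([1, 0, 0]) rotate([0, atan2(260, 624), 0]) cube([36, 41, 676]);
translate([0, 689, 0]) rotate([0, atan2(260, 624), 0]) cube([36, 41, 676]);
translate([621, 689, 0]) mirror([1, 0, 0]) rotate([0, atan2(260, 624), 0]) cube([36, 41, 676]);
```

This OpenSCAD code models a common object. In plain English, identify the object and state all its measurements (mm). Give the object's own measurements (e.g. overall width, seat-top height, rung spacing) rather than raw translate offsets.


A sawhorse. A 101×817×48 mm beam (x, y, z) sits on two A-frame leg pairs. Each pair is two raked legs of 36×41 mm section (41 mm along y) splaying symmetrically in x. Each leg rises 624 mm vertically over 260 mm of horizontal reach and is 676 mm long along its own axis. Every leg's outer bottom edge rests on the floor and its outer top edge meets a bottom edge of the beam — the left legs (tilting toward +x) meet the beam's −x bottom edge, the right legs (their mirror images, tilting toward −x) meet its +x bottom edge — so the leg tops tuck under the beam, the beam's underside is 624 mm above the floor, and the feet are 621 mm apart outside-to-outside with the beam centred between them. The two leg pairs are set in 87 mm from either end of the beam.


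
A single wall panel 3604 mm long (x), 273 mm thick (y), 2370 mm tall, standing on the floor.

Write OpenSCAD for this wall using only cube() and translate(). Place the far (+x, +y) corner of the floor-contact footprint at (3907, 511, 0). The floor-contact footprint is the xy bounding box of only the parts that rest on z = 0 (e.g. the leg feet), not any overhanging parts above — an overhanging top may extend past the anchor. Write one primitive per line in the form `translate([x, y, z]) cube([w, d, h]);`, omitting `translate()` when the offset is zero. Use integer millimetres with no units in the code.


translate([303, 238, 0]) cube([3604, 273, 2370]);


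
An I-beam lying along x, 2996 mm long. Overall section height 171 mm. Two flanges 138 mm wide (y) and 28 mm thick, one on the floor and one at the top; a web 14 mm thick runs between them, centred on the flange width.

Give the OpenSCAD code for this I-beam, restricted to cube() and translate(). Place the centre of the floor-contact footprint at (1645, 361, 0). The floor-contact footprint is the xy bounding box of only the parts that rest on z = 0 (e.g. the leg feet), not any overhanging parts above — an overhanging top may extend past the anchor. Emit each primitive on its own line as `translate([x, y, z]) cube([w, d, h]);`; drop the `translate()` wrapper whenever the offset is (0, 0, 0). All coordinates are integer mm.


translate([147, 292, 0]) cube([2996, 138, 28]);
translate([147, 354, 28]) cube([2996, 14, 115]);
translate([147, 292, 143]) cube([2996, 138, 28]);


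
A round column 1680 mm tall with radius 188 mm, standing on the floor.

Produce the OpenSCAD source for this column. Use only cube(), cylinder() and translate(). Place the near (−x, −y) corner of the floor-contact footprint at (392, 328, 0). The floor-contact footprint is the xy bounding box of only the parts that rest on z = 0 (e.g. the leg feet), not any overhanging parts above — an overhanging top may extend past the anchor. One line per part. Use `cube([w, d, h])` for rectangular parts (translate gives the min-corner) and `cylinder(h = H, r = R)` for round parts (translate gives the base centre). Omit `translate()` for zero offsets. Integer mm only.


translate([580, 516, 0]) cylinder(h = 1680, r = 188);


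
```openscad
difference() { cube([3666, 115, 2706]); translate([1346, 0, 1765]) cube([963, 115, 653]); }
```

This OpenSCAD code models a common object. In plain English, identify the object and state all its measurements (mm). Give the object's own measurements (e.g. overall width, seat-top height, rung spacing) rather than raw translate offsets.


A wall 3666 mm long (x), 115 mm thick (y), 2706 mm tall, with a rectangular window opening cut through it. The opening is 963 mm wide and 653 mm tall; its sill is at z = 1765 mm and its near (−x) edge is 1346 mm from the wall's −x end. The opening passes through the full wall thickness.


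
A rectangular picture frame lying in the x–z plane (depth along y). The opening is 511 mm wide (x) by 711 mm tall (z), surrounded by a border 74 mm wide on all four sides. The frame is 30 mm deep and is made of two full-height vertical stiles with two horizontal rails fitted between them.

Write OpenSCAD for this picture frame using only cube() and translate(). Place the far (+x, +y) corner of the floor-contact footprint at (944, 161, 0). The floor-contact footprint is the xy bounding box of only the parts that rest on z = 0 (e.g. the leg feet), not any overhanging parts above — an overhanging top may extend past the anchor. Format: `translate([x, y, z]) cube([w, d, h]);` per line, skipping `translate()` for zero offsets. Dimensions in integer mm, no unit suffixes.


translate([285, 131, 0]) cube([74, 30, 859]);
translate([870, 131, 0]) cube([74, 30, 859]);
translate([359, 131, 0]) cube([511, 30, 74]);
translate([359, 131, 785]) cube([511, 30, 74]);


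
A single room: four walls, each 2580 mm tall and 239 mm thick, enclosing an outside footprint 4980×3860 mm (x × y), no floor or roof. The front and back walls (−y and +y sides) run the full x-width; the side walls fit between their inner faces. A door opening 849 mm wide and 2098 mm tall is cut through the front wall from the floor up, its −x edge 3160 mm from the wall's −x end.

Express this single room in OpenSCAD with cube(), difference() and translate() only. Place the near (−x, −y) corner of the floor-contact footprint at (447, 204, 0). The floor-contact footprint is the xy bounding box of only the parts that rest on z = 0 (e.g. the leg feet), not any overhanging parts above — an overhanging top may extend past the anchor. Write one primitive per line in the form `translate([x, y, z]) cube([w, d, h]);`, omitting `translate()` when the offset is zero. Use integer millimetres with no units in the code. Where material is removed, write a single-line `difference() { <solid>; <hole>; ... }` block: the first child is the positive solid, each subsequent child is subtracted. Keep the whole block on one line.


difference() { translate([447, 204, 0]) cube([4980, 239, 2580]); translate([3607, 204, 0]) cube([849, 239, 2098]); }
translate([447, 3825, 0]) cube([4980, 239, 2580]);
translate([447, 443, 0]) cube([239, 3382, 2580]);
translate([5188, 443, 0]) cube([239, 3382, 2580]);


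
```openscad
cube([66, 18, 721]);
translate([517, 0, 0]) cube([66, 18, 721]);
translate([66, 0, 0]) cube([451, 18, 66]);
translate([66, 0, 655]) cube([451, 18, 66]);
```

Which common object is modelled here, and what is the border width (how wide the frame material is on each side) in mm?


A picture frame. The border width is 66 mm.

Four thin pieces enclosing a rectangular opening — a picture frame. The two full-height stiles are 721 mm tall; the top rail sits at z = 655 and is 66 mm tall, so the border above the opening is 721 − 655 = 66 mm, matching the stile x-width.


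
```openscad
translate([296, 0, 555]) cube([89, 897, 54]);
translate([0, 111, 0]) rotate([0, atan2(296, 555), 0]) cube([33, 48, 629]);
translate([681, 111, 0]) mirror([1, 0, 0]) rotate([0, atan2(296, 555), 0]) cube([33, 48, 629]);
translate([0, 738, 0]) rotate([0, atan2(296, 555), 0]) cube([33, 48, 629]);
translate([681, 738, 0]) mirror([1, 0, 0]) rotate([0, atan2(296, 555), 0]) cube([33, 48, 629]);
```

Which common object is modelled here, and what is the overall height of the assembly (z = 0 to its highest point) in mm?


A sawhorse. The overall height is 609 mm.

A beam across two mirrored pairs of raked legs — a sawhorse. The beam's underside is at z = 555 (matching the legs' vertical rise in atan2(296, 555)) and the beam is 54 mm tall, so its top is at 555 + 54 = 609 mm. The raked legs top out at the beam's underside, so that is the highest point.


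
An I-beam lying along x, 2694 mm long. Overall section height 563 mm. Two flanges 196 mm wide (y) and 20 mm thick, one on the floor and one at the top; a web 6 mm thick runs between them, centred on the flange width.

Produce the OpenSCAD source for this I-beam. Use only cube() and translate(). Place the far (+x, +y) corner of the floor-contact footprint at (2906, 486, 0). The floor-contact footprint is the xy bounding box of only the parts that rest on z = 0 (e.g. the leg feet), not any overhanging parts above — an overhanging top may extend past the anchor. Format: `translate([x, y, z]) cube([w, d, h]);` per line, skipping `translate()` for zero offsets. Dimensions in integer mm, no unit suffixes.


translate([212, 290, 0]) cube([2694, 196, 20]);
translate([212, 385, 20]) cube([2694, 6, 523]);
translate([212, 290, 543]) cube([2694, 196, 20]);


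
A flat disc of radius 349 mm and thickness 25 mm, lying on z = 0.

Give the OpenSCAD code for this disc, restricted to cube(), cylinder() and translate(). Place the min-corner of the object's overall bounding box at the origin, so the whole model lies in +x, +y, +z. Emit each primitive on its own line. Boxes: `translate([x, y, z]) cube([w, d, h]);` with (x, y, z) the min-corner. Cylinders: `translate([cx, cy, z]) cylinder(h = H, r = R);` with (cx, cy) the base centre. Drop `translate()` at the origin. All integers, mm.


translate([349, 349, 0]) cylinder(h = 25, r = 349);


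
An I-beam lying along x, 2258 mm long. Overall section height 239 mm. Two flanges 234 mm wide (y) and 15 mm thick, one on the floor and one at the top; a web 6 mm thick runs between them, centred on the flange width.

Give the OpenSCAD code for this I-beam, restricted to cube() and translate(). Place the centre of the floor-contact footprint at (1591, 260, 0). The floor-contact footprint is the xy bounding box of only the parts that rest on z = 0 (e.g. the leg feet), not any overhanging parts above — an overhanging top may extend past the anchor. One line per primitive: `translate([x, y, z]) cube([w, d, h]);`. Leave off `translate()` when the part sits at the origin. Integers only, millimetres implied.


translate([462, 143, 0]) cube([2258, 234, 15]);
translate([462, 257, 15]) cube([2258, 6, 209]);
translate([462, 143, 224]) cube([2258, 234, 15]);


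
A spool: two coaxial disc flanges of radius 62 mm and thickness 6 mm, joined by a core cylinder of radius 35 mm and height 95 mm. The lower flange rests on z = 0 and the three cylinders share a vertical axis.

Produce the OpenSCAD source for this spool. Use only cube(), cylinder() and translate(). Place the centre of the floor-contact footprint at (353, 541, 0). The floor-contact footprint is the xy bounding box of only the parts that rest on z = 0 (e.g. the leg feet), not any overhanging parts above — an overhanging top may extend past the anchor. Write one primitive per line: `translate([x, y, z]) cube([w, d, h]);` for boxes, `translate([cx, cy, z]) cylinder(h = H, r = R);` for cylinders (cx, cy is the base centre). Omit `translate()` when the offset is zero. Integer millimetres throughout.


translate([353, 541, 0]) cylinder(h = 6, r = 62);
translate([353, 541, 6]) cylinder(h = 95, r = 35);
translate([353, 541, 101]) cylinder(h = 6, r = 62);


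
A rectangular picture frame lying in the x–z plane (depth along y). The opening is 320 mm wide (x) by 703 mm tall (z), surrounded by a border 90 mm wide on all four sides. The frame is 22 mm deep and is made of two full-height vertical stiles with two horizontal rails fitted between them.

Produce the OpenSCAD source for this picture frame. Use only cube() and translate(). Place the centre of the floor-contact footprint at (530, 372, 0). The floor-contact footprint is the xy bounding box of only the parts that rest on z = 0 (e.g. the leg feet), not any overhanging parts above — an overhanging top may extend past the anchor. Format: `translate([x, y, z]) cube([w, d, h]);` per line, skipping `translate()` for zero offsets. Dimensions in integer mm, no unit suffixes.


translate([280, 361, 0]) cube([90, 22, 883]);
translate([690, 361, 0]) cube([90, 22, 883]);
translate([370, 361, 0]) cube([320, 22, 90]);
translate([370, 361, 793]) cube([320, 22, 90]);


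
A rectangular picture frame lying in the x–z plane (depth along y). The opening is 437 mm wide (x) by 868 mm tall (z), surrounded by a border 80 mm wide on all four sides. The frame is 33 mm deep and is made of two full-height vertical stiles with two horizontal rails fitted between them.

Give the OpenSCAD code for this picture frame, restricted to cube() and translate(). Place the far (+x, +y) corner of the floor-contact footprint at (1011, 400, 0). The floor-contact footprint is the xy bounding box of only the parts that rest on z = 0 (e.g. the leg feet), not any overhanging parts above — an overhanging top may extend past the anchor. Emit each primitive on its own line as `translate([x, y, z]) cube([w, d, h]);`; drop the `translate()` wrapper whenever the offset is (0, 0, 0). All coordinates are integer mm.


translate([414, 367, 0]) cube([80, 33, 1028]);
translate([931, 367, 0]) cube([80, 33, 1028]);
translate([494, 367, 0]) cube([437, 33, 80]);
translate([494, 367, 948]) cube([437, 33, 80]);


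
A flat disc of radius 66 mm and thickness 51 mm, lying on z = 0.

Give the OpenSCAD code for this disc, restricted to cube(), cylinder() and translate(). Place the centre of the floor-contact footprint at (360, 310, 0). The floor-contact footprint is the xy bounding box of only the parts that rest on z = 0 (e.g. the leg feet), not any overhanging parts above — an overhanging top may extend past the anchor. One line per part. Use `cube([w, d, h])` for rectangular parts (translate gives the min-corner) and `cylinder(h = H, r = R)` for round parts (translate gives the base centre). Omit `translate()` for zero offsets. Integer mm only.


translate([360, 310, 0]) cylinder(h = 51, r = 66);


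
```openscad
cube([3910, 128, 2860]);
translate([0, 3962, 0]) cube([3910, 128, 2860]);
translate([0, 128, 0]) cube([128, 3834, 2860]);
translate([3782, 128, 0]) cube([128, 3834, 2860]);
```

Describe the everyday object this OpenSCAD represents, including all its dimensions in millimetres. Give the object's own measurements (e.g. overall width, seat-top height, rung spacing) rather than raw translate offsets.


The wall frame of a small rectangular building: four walls, each 2860 mm tall and 128 mm thick, enclosing a footprint 3910 mm (x) by 4090 mm (y) outside-to-outside, with no floor or roof. The front and back walls (the −y and +y sides) span the full width; the two side walls fit between them.


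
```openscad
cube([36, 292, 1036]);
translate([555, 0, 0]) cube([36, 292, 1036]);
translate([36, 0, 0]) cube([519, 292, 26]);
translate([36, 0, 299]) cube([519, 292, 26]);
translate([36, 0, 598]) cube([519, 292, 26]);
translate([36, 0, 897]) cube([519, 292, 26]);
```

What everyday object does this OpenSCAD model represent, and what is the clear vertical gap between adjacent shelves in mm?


A bookshelf. The clear shelf gap is 273 mm.

Two tall side panels with 4 horizontal boards between them — a bookshelf. The first two shelf undersides are at z = 0 and z = 299; with shelf thickness 26, the clear gap is 299 − 0 − 26 = 273 mm.


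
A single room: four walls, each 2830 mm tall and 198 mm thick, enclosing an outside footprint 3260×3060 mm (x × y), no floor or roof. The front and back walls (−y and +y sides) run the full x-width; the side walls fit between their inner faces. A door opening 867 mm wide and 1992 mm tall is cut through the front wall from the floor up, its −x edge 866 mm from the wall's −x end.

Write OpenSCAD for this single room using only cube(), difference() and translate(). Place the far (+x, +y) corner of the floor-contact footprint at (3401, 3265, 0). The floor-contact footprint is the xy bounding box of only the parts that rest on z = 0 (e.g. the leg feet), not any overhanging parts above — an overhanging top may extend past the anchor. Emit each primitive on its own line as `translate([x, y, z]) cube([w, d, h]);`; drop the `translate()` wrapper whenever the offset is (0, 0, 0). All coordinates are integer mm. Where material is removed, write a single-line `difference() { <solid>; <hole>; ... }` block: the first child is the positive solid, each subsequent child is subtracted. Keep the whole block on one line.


difference() { translate([141, 205, 0]) cube([3260, 198, 2830]); translate([1007, 205, 0]) cube([867, 198, 1992]); }
translate([141, 3067, 0]) cube([3260, 198, 2830]);
translate([141, 403, 0]) cube([198, 2664, 2830]);
translate([3203, 403, 0]) cube([198, 2664, 2830]);


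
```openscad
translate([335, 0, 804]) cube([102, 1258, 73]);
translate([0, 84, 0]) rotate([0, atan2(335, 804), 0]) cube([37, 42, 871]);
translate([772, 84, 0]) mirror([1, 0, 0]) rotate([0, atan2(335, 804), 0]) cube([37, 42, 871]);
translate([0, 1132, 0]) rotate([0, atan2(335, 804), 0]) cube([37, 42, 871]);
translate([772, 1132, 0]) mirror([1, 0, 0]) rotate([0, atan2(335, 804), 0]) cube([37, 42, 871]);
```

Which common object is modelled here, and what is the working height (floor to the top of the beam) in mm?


A sawhorse. The overall height is 877 mm.

A beam across two mirrored pairs of raked legs — a sawhorse. The beam's underside is at z = 804 (matching the legs' vertical rise in atan2(335, 804)) and the beam is 73 mm tall, so its top is at 804 + 73 = 877 mm. The raked legs top out at the beam's underside, so that is the highest point.


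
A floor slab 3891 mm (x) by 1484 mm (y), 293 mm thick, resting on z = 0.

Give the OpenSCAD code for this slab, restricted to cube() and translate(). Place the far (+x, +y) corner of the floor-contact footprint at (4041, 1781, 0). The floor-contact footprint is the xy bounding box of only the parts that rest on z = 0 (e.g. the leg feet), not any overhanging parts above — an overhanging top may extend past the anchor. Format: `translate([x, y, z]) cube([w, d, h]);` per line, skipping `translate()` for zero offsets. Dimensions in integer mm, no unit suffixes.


translate([150, 297, 0]) cube([3891, 1484, 293]);


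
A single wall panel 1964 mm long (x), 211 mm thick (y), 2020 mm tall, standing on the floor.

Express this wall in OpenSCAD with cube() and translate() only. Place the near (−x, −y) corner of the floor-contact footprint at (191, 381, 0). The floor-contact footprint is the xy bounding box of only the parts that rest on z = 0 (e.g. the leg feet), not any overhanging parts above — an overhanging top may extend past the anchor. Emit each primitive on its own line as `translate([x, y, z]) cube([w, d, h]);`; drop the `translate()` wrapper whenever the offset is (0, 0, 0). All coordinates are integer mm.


translate([191, 381, 0]) cube([1964, 211, 2020]);


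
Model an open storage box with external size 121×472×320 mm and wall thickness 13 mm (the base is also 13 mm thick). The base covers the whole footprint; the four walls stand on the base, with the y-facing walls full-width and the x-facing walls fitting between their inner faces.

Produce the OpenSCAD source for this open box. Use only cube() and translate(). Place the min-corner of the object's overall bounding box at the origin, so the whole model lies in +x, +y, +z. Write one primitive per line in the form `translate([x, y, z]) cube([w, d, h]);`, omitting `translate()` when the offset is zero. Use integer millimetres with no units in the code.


cube([121, 472, 13]);
translate([0, 0, 13]) cube([121, 13, 307]);
translate([0, 459, 13]) cube([121, 13, 307]);
translate([0, 13, 13]) cube([13, 446, 307]);
translate([108, 13, 13]) cube([13, 446, 307]);


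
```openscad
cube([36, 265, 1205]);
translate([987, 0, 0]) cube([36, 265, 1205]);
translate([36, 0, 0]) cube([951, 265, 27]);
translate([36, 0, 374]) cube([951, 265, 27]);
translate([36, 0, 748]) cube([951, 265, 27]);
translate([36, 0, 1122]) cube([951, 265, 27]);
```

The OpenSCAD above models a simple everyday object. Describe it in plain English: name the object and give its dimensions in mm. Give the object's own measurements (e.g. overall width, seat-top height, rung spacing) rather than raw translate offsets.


An open bookshelf. Two side panels, each 36 mm thick, 265 mm deep and 1205 mm tall, stand 1023 mm apart (outside-to-outside). Between them sit 4 shelves, each 27 mm thick and 265 mm deep, spanning the full gap between the sides. The bottom shelf rests on the floor (its underside at z = 0) and the clear gap between one shelf's top and the next shelf's underside is 347 mm.


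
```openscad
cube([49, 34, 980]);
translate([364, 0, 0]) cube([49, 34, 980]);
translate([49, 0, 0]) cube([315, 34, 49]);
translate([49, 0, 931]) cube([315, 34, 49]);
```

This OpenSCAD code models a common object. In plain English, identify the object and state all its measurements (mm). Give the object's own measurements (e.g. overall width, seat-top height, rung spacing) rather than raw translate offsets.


A rectangular picture frame lying in the x–z plane (depth along y). The opening is 315 mm wide (x) by 882 mm tall (z), surrounded by a border 49 mm wide on all four sides. The frame is 34 mm deep and is made of two full-height vertical stiles with two horizontal rails fitted between them.


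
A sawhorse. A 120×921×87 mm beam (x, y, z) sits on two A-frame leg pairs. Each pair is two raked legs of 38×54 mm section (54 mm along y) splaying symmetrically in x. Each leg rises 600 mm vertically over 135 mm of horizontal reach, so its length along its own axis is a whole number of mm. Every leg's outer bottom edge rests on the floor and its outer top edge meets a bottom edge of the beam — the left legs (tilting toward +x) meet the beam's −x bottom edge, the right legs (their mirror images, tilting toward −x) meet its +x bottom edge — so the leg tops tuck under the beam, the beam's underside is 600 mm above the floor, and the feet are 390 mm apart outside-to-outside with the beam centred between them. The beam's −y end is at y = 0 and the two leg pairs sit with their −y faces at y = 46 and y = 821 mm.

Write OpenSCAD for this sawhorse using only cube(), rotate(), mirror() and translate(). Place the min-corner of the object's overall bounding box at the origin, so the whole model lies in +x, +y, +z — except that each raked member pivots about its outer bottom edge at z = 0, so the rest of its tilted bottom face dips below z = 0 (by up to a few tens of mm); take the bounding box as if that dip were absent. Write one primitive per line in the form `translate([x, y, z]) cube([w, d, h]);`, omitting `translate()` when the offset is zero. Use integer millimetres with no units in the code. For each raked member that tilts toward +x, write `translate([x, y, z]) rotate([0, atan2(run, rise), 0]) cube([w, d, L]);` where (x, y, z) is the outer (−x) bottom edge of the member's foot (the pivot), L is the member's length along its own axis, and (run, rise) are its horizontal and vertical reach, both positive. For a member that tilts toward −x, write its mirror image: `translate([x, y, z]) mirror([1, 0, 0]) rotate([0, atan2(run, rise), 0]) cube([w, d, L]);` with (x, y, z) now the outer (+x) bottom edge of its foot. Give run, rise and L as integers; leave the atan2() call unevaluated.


// leg length = √(135² + 600²) = 615
// right-leg outer foot x = 2·135 + 120 = 390
// beam min-corner = (135, 0, 600)
translate([135, 0, 600]) cube([120, 921, 87]);
translate([0, 46, 0]) rotate([0, atan2(135, 600), 0]) cube([38, 54, 615]);
translate([390, 46, 0]) mirror([1, 0, 0]) rotate([0, atan2(135, 600), 0]) cube([38, 54, 615]);
translate([0, 821, 0]) rotate([0, atan2(135, 600), 0]) cube([38, 54, 615]);
translate([390, 821, 0]) mirror([1, 0, 0]) rotate([0, atan2(135, 600), 0]) cube([38, 54, 615]);


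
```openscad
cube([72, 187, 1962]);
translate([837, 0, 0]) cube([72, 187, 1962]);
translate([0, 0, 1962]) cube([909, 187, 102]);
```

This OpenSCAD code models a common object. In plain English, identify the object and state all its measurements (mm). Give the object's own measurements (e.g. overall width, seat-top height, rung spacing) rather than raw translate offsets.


A door frame. The clear opening is 765 mm wide and 1962 mm high. Two 72 mm wide jambs, 187 mm deep, stand either side of the opening from the floor to the top of the opening. A 102 mm thick head sits across the top of both jambs, spanning the full outside width of the frame.


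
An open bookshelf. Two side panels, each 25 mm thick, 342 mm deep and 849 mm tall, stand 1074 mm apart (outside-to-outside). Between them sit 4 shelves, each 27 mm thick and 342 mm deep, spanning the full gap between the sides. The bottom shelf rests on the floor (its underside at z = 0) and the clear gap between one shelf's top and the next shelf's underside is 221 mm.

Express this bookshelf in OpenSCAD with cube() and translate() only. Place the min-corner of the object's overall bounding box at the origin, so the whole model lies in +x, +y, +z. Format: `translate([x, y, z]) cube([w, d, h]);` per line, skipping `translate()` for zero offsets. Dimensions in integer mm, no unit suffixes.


cube([25, 342, 849]);
translate([1049, 0, 0]) cube([25, 342, 849]);
translate([25, 0, 0]) cube([1024, 342, 27]);
translate([25, 0, 248]) cube([1024, 342, 27]);
translate([25, 0, 496]) cube([1024, 342, 27]);
translate([25, 0, 744]) cube([1024, 342, 27]);
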